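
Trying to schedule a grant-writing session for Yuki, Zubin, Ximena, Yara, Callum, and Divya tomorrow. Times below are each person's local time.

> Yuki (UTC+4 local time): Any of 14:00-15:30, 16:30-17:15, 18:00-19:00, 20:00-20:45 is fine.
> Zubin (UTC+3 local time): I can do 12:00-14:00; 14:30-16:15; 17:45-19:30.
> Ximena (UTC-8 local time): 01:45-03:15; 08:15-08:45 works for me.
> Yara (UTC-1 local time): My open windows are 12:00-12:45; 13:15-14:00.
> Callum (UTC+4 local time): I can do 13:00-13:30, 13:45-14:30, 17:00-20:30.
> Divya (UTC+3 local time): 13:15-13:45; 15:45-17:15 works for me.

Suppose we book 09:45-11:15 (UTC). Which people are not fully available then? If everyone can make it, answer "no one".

Yuki in UTC: 10:00-11:30, 12:30-13:15, 14:00-15:00, 16:00-16:45 (subtract 4h to convert from UTC+4).
Zubin in UTC: 09:00-11:00, 11:30-13:15, 14:45-16:30 (subtract 3h to convert from UTC+3).
Ximena in UTC: 09:45-11:15, 16:15-16:45 (add 8h to convert from UTC-8).
Yara in UTC: 13:00-13:45, 14:15-15:00 (add 1h to convert from UTC-1).
Callum in UTC: 09:00-09:30, 09:45-10:30, 13:00-16:30 (subtract 4h to convert from UTC+4).
Divya in UTC: 10:15-10:45, 12:45-14:15 (subtract 3h to convert from UTC+3).
Yuki: not fully free for 09:45-11:15. Zubin: not fully free for 09:45-11:15. Ximena: free for 09:45-11:15. Yara: not fully free for 09:45-11:15. Callum: not fully free for 09:45-11:15. Divya: not fully free for 09:45-11:15.

Callum, Divya, Yara, Yuki, Zubin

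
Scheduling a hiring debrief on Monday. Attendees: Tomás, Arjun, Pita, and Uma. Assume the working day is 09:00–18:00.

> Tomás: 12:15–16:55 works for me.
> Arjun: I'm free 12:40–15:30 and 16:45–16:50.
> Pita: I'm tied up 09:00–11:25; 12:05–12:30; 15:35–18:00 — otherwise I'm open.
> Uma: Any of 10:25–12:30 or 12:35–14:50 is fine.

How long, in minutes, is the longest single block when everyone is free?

Tomás free: 12:15-16:55.
Arjun free: 12:40-15:30, 16:45-16:50.
Pita free: 11:25-12:05, 12:30-15:35 (invert busy blocks within the working day).
Uma free: 10:25-12:30, 12:35-14:50.
Tomás ∩ Arjun: 12:40-15:30, 16:45-16:50.
Tomás ∩ Arjun ∩ Pita: 12:40-15:30.
Tomás ∩ Arjun ∩ Pita ∩ Uma: 12:40-14:50.
The longest is 12:40-14:50 at 130 minutes.

130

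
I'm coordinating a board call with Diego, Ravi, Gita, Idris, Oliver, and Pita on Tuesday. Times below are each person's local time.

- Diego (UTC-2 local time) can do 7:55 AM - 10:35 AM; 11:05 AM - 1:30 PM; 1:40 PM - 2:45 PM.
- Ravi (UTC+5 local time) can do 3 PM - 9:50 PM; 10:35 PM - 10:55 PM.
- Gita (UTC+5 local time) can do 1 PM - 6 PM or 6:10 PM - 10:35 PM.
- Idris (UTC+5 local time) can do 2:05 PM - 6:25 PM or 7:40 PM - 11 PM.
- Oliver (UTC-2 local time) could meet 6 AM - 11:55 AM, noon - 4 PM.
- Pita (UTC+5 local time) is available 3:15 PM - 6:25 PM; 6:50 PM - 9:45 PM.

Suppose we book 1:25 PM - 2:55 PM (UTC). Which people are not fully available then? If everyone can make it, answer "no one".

Diego in UTC: 09:55-12:35, 13:05-15:30, 15:40-16:45 (add 2h to convert from UTC-2).
Ravi in UTC: 10:00-16:50, 17:35-17:55 (subtract 5h to convert from UTC+5).
Gita in UTC: 08:00-13:00, 13:10-17:35 (subtract 5h to convert from UTC+5).
Idris in UTC: 09:05-13:25, 14:40-18:00 (subtract 5h to convert from UTC+5).
Oliver in UTC: 08:00-13:55, 14:00-18:00 (add 2h to convert from UTC-2).
Pita in UTC: 10:15-13:25, 13:50-16:45 (subtract 5h to convert from UTC+5).
Diego: free for 13:25-14:55. Ravi: free for 13:25-14:55. Gita: free for 13:25-14:55. Idris: not fully free for 13:25-14:55. Oliver: not fully free for 13:25-14:55. Pita: not fully free for 13:25-14:55.

Idris, Oliver, Pita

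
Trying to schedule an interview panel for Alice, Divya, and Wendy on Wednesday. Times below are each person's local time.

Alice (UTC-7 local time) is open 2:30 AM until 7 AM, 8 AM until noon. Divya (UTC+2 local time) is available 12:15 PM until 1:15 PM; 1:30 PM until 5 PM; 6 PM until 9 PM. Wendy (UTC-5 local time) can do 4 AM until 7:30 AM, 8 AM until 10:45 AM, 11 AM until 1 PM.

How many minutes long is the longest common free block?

Alice in UTC: 09:30-14:00, 15:00-19:00 (add 7h to convert from UTC-7).
Divya in UTC: 10:15-11:15, 11:30-15:00, 16:00-19:00 (subtract 2h to convert from UTC+2).
Wendy in UTC: 09:00-12:30, 13:00-15:45, 16:00-18:00 (add 5h to convert from UTC-5).
Alice ∩ Divya: 10:15-11:15, 11:30-14:00, 16:00-19:00.
Alice ∩ Divya ∩ Wendy: 10:15-11:15, 11:30-12:30, 13:00-14:00, 16:00-18:00.
The longest is 16:00-18:00 at 120 minutes.

120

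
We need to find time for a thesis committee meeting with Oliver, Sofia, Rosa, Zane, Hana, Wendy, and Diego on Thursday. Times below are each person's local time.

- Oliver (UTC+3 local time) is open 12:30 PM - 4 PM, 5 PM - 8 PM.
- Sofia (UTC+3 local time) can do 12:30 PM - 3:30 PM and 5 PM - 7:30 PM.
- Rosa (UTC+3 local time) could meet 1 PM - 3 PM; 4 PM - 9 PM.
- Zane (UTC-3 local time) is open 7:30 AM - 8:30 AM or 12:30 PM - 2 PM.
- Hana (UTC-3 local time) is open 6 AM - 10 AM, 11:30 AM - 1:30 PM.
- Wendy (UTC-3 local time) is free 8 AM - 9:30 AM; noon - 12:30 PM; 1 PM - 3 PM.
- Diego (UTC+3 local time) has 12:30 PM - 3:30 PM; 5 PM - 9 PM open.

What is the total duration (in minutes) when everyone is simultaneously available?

Oliver in UTC: 09:30-13:00, 14:00-17:00 (subtract 3h to convert from UTC+3).
Sofia in UTC: 09:30-12:30, 14:00-16:30 (subtract 3h to convert from UTC+3).
Rosa in UTC: 10:00-12:00, 13:00-18:00 (subtract 3h to convert from UTC+3).
Zane in UTC: 10:30-11:30, 15:30-17:00 (add 3h to convert from UTC-3).
Hana in UTC: 09:00-13:00, 14:30-16:30 (add 3h to convert from UTC-3).
Wendy in UTC: 11:00-12:30, 15:00-15:30, 16:00-18:00 (add 3h to convert from UTC-3).
Diego in UTC: 09:30-12:30, 14:00-18:00 (subtract 3h to convert from UTC+3).
Oliver ∩ Sofia: 09:30-12:30, 14:00-16:30.
Oliver ∩ Sofia ∩ Rosa: 10:00-12:00, 14:00-16:30.
Oliver ∩ Sofia ∩ Rosa ∩ Zane: 10:30-11:30, 15:30-16:30.
Oliver ∩ Sofia ∩ Rosa ∩ Zane ∩ Hana: 10:30-11:30, 15:30-16:30.
Oliver ∩ Sofia ∩ Rosa ∩ Zane ∩ Hana ∩ Wendy: 11:00-11:30, 16:00-16:30.
Oliver ∩ Sofia ∩ Rosa ∩ Zane ∩ Hana ∩ Wendy ∩ Diego: 11:00-11:30, 16:00-16:30.
So the common availability across everyone is 11:00-11:30, 16:00-16:30.
Summing the common windows: 30 + 30 = 60 minutes.

60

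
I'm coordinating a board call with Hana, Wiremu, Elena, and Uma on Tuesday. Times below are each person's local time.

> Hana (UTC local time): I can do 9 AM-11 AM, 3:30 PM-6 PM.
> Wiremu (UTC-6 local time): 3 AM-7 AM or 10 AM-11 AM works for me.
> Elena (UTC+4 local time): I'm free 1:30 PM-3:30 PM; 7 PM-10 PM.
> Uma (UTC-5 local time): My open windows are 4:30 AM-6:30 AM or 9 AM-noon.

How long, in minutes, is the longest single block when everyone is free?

90

Hana in UTC: 09:00-11:00, 15:30-18:00.
Wiremu in UTC: 09:00-13:00, 16:00-17:00 (add 6h to convert from UTC-6).
Elena in UTC: 09:30-11:30, 15:00-18:00 (subtract 4h to convert from UTC+4).
Uma in UTC: 09:30-11:30, 14:00-17:00 (add 5h to convert from UTC-5).
Hana ∩ Wiremu: 09:00-11:00, 16:00-17:00.
Hana ∩ Wiremu ∩ Elena: 09:30-11:00, 16:00-17:00.
Hana ∩ Wiremu ∩ Elena ∩ Uma: 09:30-11:00, 16:00-17:00.
The longest is 09:30-11:00 at 90 minutes.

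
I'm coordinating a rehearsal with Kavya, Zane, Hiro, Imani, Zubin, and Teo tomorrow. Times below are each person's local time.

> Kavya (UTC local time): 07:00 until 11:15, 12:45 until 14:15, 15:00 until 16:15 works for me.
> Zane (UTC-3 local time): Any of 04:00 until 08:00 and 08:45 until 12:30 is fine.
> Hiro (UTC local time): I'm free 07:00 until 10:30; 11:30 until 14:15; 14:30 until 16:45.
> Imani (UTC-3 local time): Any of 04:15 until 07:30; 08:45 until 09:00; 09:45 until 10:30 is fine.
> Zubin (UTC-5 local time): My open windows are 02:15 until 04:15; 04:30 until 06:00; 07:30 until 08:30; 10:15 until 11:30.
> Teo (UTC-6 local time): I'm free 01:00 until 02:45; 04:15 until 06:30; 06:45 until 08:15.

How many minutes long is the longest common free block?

90

Kavya in UTC: 07:00-11:15, 12:45-14:15, 15:00-16:15.
Zane in UTC: 07:00-11:00, 11:45-15:30 (add 3h to convert from UTC-3).
Hiro in UTC: 07:00-10:30, 11:30-14:15, 14:30-16:45.
Imani in UTC: 07:15-10:30, 11:45-12:00, 12:45-13:30 (add 3h to convert from UTC-3).
Zubin in UTC: 07:15-09:15, 09:30-11:00, 12:30-13:30, 15:15-16:30 (add 5h to convert from UTC-5).
Teo in UTC: 07:00-08:45, 10:15-12:30, 12:45-14:15 (add 6h to convert from UTC-6).
Kavya ∩ Zane: 07:00-11:00, 12:45-14:15, 15:00-15:30.
Kavya ∩ Zane ∩ Hiro: 07:00-10:30, 12:45-14:15, 15:00-15:30.
Kavya ∩ Zane ∩ Hiro ∩ Imani: 07:15-10:30, 12:45-13:30.
Kavya ∩ Zane ∩ Hiro ∩ Imani ∩ Zubin: 07:15-09:15, 09:30-10:30, 12:45-13:30.
Kavya ∩ Zane ∩ Hiro ∩ Imani ∩ Zubin ∩ Teo: 07:15-08:45, 10:15-10:30, 12:45-13:30.
The longest is 07:15-08:45 at 90 minutes.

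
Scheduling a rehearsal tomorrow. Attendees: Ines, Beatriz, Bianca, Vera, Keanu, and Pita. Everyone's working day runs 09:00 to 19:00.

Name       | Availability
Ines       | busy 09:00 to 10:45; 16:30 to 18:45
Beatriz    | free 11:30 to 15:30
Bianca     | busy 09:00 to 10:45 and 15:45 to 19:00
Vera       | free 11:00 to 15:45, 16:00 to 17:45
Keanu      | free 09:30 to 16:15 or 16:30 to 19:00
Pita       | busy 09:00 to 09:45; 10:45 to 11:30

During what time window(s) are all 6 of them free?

Ines free: 10:45-16:30, 18:45-19:00 (invert busy blocks within the working day).
Beatriz free: 11:30-15:30.
Bianca free: 10:45-15:45 (invert busy blocks within the working day).
Vera free: 11:00-15:45, 16:00-17:45.
Keanu free: 09:30-16:15, 16:30-19:00.
Pita free: 09:45-10:45, 11:30-19:00 (invert busy blocks within the working day).
Ines ∩ Beatriz: 11:30-15:30.
Ines ∩ Beatriz ∩ Bianca: 11:30-15:30.
Ines ∩ Beatriz ∩ Bianca ∩ Vera: 11:30-15:30.
Ines ∩ Beatriz ∩ Bianca ∩ Vera ∩ Keanu: 11:30-15:30.
Ines ∩ Beatriz ∩ Bianca ∩ Vera ∩ Keanu ∩ Pita: 11:30-15:30.

11:30-15:30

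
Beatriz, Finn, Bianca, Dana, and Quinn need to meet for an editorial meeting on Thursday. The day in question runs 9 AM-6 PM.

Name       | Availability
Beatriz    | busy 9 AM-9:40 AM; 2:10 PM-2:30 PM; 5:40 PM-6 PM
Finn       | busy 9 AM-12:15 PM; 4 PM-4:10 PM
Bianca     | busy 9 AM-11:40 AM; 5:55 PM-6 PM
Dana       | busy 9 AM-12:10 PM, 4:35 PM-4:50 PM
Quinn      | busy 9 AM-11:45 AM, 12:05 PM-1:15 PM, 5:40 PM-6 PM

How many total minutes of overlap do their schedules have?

220

Beatriz free: 09:40-14:10, 14:30-17:40 (invert busy blocks within the working day).
Finn free: 12:15-16:00, 16:10-18:00 (invert busy blocks within the working day).
Bianca free: 11:40-17:55 (invert busy blocks within the working day).
Dana free: 12:10-16:35, 16:50-18:00 (invert busy blocks within the working day).
Quinn free: 11:45-12:05, 13:15-17:40 (invert busy blocks within the working day).
Beatriz ∩ Finn: 12:15-14:10, 14:30-16:00, 16:10-17:40.
Beatriz ∩ Finn ∩ Bianca: 12:15-14:10, 14:30-16:00, 16:10-17:40.
Beatriz ∩ Finn ∩ Bianca ∩ Dana: 12:15-14:10, 14:30-16:00, 16:10-16:35, 16:50-17:40.
Beatriz ∩ Finn ∩ Bianca ∩ Dana ∩ Quinn: 13:15-14:10, 14:30-16:00, 16:10-16:35, 16:50-17:40.
Summing the common windows: 55 + 90 + 25 + 50 = 220 minutes.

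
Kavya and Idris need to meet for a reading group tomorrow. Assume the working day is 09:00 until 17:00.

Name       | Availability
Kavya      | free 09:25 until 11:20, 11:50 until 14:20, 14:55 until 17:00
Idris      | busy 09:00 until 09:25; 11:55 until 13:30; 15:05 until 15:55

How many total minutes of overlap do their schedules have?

245

Kavya free: 09:25-11:20, 11:50-14:20, 14:55-17:00.
Idris free: 09:25-11:55, 13:30-15:05, 15:55-17:00 (invert busy blocks within the working day).
Kavya ∩ Idris: 09:25-11:20, 11:50-11:55, 13:30-14:20, 14:55-15:05, 15:55-17:00.
Summing the common windows: 115 + 5 + 50 + 10 + 65 = 245 minutes.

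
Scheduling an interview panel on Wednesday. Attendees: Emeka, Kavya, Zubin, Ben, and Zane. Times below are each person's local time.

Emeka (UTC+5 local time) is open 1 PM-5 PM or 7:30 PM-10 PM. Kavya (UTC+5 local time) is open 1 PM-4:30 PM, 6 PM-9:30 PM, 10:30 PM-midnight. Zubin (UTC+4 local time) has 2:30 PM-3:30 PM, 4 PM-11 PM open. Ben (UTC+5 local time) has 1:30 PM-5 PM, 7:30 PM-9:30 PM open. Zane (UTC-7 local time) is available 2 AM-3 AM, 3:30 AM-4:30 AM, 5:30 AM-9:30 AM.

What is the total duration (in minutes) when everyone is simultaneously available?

180

Emeka in UTC: 08:00-12:00, 14:30-17:00 (subtract 5h to convert from UTC+5).
Kavya in UTC: 08:00-11:30, 13:00-16:30, 17:30-19:00 (subtract 5h to convert from UTC+5).
Zubin in UTC: 10:30-11:30, 12:00-19:00 (subtract 4h to convert from UTC+4).
Ben in UTC: 08:30-12:00, 14:30-16:30 (subtract 5h to convert from UTC+5).
Zane in UTC: 09:00-10:00, 10:30-11:30, 12:30-16:30 (add 7h to convert from UTC-7).
Emeka ∩ Kavya: 08:00-11:30, 14:30-16:30.
Emeka ∩ Kavya ∩ Zubin: 10:30-11:30, 14:30-16:30.
Emeka ∩ Kavya ∩ Zubin ∩ Ben: 10:30-11:30, 14:30-16:30.
Emeka ∩ Kavya ∩ Zubin ∩ Ben ∩ Zane: 10:30-11:30, 14:30-16:30.
Summing the common windows: 60 + 120 = 180 minutes.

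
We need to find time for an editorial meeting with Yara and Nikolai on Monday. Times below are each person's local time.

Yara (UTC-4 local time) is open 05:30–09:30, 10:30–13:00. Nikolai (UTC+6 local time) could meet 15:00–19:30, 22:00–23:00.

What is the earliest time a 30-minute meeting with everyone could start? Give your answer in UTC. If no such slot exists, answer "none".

Yara in UTC: 09:30-13:30, 14:30-17:00 (add 4h to convert from UTC-4).
Nikolai in UTC: 09:00-13:30, 16:00-17:00 (subtract 6h to convert from UTC+6).
Yara ∩ Nikolai: 09:30-13:30, 16:00-17:00.
Those are the intersection windows.
The first common window of at least 30 minutes is 09:30-13:30, so the earliest start is 09:30.

09:30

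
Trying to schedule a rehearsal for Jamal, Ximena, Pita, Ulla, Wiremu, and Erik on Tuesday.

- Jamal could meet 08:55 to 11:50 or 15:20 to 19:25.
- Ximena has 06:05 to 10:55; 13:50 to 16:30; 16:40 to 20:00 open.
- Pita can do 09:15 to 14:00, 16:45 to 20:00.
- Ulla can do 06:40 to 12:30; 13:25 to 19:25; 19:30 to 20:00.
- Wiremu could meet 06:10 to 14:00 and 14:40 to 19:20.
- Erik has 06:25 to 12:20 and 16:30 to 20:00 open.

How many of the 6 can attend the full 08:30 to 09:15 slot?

4

Ximena, Ulla, Wiremu, and Erik can make the full 08:30-09:15 slot — that's 4.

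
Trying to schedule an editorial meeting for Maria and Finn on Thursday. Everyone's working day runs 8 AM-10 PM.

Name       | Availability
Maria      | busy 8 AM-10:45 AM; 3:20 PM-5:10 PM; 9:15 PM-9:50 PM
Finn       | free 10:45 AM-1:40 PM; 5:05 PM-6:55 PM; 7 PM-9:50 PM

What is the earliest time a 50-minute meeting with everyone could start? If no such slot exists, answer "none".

10:45

Maria free: 10:45-15:20, 17:10-21:15, 21:50-22:00 (invert busy blocks within the working day).
Finn free: 10:45-13:40, 17:05-18:55, 19:00-21:50.
Maria ∩ Finn: 10:45-13:40, 17:10-18:55, 19:00-21:15.
Those are the intersection windows.
The first common window of at least 50 minutes is 10:45-13:40, so the earliest start is 10:45.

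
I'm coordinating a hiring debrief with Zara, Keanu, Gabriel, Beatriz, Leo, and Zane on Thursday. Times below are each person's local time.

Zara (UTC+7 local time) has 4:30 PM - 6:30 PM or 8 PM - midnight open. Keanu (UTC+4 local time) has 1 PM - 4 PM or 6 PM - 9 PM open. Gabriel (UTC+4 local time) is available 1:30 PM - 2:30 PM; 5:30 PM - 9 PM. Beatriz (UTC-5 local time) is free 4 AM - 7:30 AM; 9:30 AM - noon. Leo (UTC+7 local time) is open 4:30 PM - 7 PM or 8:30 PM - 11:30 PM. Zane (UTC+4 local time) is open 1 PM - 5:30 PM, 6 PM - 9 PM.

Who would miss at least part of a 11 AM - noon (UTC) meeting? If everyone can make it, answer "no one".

Gabriel, Zara

Zara in UTC: 09:30-11:30, 13:00-17:00 (subtract 7h to convert from UTC+7).
Keanu in UTC: 09:00-12:00, 14:00-17:00 (subtract 4h to convert from UTC+4).
Gabriel in UTC: 09:30-10:30, 13:30-17:00 (subtract 4h to convert from UTC+4).
Beatriz in UTC: 09:00-12:30, 14:30-17:00 (add 5h to convert from UTC-5).
Leo in UTC: 09:30-12:00, 13:30-16:30 (subtract 7h to convert from UTC+7).
Zane in UTC: 09:00-13:30, 14:00-17:00 (subtract 4h to convert from UTC+4).
Zara: not fully free for 11:00-12:00. Keanu: free for 11:00-12:00. Gabriel: not fully free for 11:00-12:00. Beatriz: free for 11:00-12:00. Leo: free for 11:00-12:00. Zane: free for 11:00-12:00.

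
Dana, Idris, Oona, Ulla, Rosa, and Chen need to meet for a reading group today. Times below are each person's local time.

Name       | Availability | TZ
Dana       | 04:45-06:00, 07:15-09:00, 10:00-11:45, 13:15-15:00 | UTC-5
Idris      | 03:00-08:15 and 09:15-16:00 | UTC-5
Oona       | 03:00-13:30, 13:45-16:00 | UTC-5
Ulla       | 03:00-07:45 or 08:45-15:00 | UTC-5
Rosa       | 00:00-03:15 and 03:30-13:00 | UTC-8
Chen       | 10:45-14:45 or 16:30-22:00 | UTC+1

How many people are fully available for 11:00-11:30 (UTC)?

Dana in UTC: 09:45-11:00, 12:15-14:00, 15:00-16:45, 18:15-20:00 (add 5h to convert from UTC-5).
Idris in UTC: 08:00-13:15, 14:15-21:00 (add 5h to convert from UTC-5).
Oona in UTC: 08:00-18:30, 18:45-21:00 (add 5h to convert from UTC-5).
Ulla in UTC: 08:00-12:45, 13:45-20:00 (add 5h to convert from UTC-5).
Rosa in UTC: 08:00-11:15, 11:30-21:00 (add 8h to convert from UTC-8).
Chen in UTC: 09:45-13:45, 15:30-21:00 (subtract 1h to convert from UTC+1).
Idris, Oona, Ulla, and Chen can make the full 11:00-11:30 slot — that's 4.

4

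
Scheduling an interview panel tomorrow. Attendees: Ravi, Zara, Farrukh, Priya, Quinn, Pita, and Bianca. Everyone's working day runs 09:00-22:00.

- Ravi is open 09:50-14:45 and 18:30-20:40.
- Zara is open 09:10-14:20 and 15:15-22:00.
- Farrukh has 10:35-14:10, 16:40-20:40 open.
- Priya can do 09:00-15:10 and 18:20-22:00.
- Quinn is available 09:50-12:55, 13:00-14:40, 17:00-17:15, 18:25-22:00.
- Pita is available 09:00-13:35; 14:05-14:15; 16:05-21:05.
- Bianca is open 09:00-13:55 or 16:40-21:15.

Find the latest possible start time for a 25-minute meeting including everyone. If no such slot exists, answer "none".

Ravi ∩ Zara: 09:50-14:20, 18:30-20:40.
Ravi ∩ Zara ∩ Farrukh: 10:35-14:10, 18:30-20:40.
Ravi ∩ Zara ∩ Farrukh ∩ Priya: 10:35-14:10, 18:30-20:40.
Ravi ∩ Zara ∩ Farrukh ∩ Priya ∩ Quinn: 10:35-12:55, 13:00-14:10, 18:30-20:40.
Ravi ∩ Zara ∩ Farrukh ∩ Priya ∩ Quinn ∩ Pita: 10:35-12:55, 13:00-13:35, 14:05-14:10, 18:30-20:40.
Ravi ∩ Zara ∩ Farrukh ∩ Priya ∩ Quinn ∩ Pita ∩ Bianca: 10:35-12:55, 13:00-13:35, 18:30-20:40.
The last common window of at least 25 minutes is 18:30-20:40; a 25-minute meeting can start as late as 20:15 and still end by 20:40.

20:15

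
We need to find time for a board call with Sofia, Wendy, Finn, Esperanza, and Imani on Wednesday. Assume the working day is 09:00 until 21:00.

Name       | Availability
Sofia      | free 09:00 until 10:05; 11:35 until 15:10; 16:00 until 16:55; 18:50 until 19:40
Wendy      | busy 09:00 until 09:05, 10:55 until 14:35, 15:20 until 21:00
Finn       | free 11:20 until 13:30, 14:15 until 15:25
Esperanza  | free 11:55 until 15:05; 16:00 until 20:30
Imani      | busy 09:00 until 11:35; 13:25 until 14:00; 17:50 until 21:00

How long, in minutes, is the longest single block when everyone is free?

30

Sofia free: 09:00-10:05, 11:35-15:10, 16:00-16:55, 18:50-19:40.
Wendy free: 09:05-10:55, 14:35-15:20 (invert busy blocks within the working day).
Finn free: 11:20-13:30, 14:15-15:25.
Esperanza free: 11:55-15:05, 16:00-20:30.
Imani free: 11:35-13:25, 14:00-17:50 (invert busy blocks within the working day).
Sofia ∩ Wendy: 09:05-10:05, 14:35-15:10.
Sofia ∩ Wendy ∩ Finn: 14:35-15:10.
Sofia ∩ Wendy ∩ Finn ∩ Esperanza: 14:35-15:05.
Sofia ∩ Wendy ∩ Finn ∩ Esperanza ∩ Imani: 14:35-15:05.
So the common availability across everyone is 14:35-15:05.
The longest is 14:35-15:05 at 30 minutes.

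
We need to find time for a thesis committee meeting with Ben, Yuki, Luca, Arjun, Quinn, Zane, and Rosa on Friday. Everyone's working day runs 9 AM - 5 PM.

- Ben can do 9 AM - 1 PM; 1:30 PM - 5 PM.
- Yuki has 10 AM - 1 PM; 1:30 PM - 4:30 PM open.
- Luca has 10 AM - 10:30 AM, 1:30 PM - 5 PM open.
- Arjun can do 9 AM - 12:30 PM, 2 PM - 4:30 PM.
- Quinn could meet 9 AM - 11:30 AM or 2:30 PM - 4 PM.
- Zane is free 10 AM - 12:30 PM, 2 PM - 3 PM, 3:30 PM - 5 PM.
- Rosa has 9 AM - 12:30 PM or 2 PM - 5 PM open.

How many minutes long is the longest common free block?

30

Ben ∩ Yuki: 10:00-13:00, 13:30-16:30.
Ben ∩ Yuki ∩ Luca: 10:00-10:30, 13:30-16:30.
Ben ∩ Yuki ∩ Luca ∩ Arjun: 10:00-10:30, 14:00-16:30.
Ben ∩ Yuki ∩ Luca ∩ Arjun ∩ Quinn: 10:00-10:30, 14:30-16:00.
Ben ∩ Yuki ∩ Luca ∩ Arjun ∩ Quinn ∩ Zane: 10:00-10:30, 14:30-15:00, 15:30-16:00.
Ben ∩ Yuki ∩ Luca ∩ Arjun ∩ Quinn ∩ Zane ∩ Rosa: 10:00-10:30, 14:30-15:00, 15:30-16:00.
The longest is 10:00-10:30 at 30 minutes.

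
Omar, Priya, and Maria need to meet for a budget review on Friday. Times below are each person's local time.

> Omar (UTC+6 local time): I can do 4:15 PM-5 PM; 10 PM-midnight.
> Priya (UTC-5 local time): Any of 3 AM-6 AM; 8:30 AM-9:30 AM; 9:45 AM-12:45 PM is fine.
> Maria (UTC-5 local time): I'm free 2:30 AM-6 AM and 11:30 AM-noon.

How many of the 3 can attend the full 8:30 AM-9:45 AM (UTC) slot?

2

Omar in UTC: 10:15-11:00, 16:00-18:00 (subtract 6h to convert from UTC+6).
Priya in UTC: 08:00-11:00, 13:30-14:30, 14:45-17:45 (add 5h to convert from UTC-5).
Maria in UTC: 07:30-11:00, 16:30-17:00 (add 5h to convert from UTC-5).
Priya and Maria can make the full 08:30-09:45 slot — that's 2.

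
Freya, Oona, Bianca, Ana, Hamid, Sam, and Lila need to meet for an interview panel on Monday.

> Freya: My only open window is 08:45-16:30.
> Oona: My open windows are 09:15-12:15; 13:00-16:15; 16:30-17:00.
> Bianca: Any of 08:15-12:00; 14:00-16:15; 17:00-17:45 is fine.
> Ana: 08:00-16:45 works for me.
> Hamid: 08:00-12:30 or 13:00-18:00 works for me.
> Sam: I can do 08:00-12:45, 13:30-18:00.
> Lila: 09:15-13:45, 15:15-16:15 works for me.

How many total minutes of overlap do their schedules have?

225

Freya ∩ Oona: 09:15-12:15, 13:00-16:15.
Freya ∩ Oona ∩ Bianca: 09:15-12:00, 14:00-16:15.
Freya ∩ Oona ∩ Bianca ∩ Ana: 09:15-12:00, 14:00-16:15.
Freya ∩ Oona ∩ Bianca ∩ Ana ∩ Hamid: 09:15-12:00, 14:00-16:15.
Freya ∩ Oona ∩ Bianca ∩ Ana ∩ Hamid ∩ Sam: 09:15-12:00, 14:00-16:15.
Freya ∩ Oona ∩ Bianca ∩ Ana ∩ Hamid ∩ Sam ∩ Lila: 09:15-12:00, 15:15-16:15.
Those are the intersection windows.
Summing the common windows: 165 + 60 = 225 minutes.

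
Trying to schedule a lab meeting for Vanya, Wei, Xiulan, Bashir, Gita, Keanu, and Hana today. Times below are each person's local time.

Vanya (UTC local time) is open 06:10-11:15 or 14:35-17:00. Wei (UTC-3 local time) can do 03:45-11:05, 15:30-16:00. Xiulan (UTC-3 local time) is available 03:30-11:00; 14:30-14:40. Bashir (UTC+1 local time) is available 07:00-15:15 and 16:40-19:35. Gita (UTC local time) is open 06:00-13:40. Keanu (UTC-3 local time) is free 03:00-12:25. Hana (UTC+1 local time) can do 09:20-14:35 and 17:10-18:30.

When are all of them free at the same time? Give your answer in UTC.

08:20-11:15

Vanya in UTC: 06:10-11:15, 14:35-17:00.
Wei in UTC: 06:45-14:05, 18:30-19:00 (add 3h to convert from UTC-3).
Xiulan in UTC: 06:30-14:00, 17:30-17:40 (add 3h to convert from UTC-3).
Bashir in UTC: 06:00-14:15, 15:40-18:35 (subtract 1h to convert from UTC+1).
Gita in UTC: 06:00-13:40.
Keanu in UTC: 06:00-15:25 (add 3h to convert from UTC-3).
Hana in UTC: 08:20-13:35, 16:10-17:30 (subtract 1h to convert from UTC+1).
Vanya ∩ Wei: 06:45-11:15.
Vanya ∩ Wei ∩ Xiulan: 06:45-11:15.
Vanya ∩ Wei ∩ Xiulan ∩ Bashir: 06:45-11:15.
Vanya ∩ Wei ∩ Xiulan ∩ Bashir ∩ Gita: 06:45-11:15.
Vanya ∩ Wei ∩ Xiulan ∩ Bashir ∩ Gita ∩ Keanu: 06:45-11:15.
Vanya ∩ Wei ∩ Xiulan ∩ Bashir ∩ Gita ∩ Keanu ∩ Hana: 08:20-11:15.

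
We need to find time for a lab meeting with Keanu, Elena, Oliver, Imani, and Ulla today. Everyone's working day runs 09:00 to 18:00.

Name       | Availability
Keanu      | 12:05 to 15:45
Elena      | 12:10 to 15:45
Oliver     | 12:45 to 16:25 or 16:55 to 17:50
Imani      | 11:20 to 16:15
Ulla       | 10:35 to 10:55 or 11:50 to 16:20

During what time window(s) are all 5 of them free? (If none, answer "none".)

12:45-15:45

Keanu ∩ Elena: 12:10-15:45.
Keanu ∩ Elena ∩ Oliver: 12:45-15:45.
Keanu ∩ Elena ∩ Oliver ∩ Imani: 12:45-15:45.
Keanu ∩ Elena ∩ Oliver ∩ Imani ∩ Ulla: 12:45-15:45.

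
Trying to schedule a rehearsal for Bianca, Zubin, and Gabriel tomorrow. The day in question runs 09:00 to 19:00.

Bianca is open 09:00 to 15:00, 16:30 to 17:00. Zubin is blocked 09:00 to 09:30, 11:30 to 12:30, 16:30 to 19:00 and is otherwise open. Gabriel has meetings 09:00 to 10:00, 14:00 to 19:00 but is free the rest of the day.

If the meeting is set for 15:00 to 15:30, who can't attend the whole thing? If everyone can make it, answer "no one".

Bianca free: 09:00-15:00, 16:30-17:00.
Zubin free: 09:30-11:30, 12:30-16:30 (invert busy blocks within the working day).
Gabriel free: 10:00-14:00 (invert busy blocks within the working day).
Bianca: not fully free for 15:00-15:30. Zubin: free for 15:00-15:30. Gabriel: not fully free for 15:00-15:30.

Bianca, Gabriel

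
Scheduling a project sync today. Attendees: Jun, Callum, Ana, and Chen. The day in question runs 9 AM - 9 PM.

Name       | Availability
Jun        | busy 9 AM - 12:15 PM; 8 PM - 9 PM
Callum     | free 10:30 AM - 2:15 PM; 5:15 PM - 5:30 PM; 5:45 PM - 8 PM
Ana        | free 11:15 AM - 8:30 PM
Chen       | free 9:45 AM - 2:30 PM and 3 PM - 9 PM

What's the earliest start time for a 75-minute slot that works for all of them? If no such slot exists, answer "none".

Jun free: 12:15-20:00 (invert busy blocks within the working day).
Callum free: 10:30-14:15, 17:15-17:30, 17:45-20:00.
Ana free: 11:15-20:30.
Chen free: 09:45-14:30, 15:00-21:00.
Jun ∩ Callum: 12:15-14:15, 17:15-17:30, 17:45-20:00.
Jun ∩ Callum ∩ Ana: 12:15-14:15, 17:15-17:30, 17:45-20:00.
Jun ∩ Callum ∩ Ana ∩ Chen: 12:15-14:15, 17:15-17:30, 17:45-20:00.
The first common window of at least 75 minutes is 12:15-14:15, so the earliest start is 12:15.

12:15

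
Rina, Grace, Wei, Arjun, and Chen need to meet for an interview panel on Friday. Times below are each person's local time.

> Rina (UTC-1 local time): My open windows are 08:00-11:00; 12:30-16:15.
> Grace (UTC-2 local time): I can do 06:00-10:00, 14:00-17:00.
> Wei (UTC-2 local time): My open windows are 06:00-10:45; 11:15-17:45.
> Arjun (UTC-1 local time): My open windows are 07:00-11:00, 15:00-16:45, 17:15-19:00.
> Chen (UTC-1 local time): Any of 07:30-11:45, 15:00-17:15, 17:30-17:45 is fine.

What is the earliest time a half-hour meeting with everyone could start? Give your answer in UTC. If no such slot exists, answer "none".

Rina in UTC: 09:00-12:00, 13:30-17:15 (add 1h to convert from UTC-1).
Grace in UTC: 08:00-12:00, 16:00-19:00 (add 2h to convert from UTC-2).
Wei in UTC: 08:00-12:45, 13:15-19:45 (add 2h to convert from UTC-2).
Arjun in UTC: 08:00-12:00, 16:00-17:45, 18:15-20:00 (add 1h to convert from UTC-1).
Chen in UTC: 08:30-12:45, 16:00-18:15, 18:30-18:45 (add 1h to convert from UTC-1).
Rina ∩ Grace: 09:00-12:00, 16:00-17:15.
Rina ∩ Grace ∩ Wei: 09:00-12:00, 16:00-17:15.
Rina ∩ Grace ∩ Wei ∩ Arjun: 09:00-12:00, 16:00-17:15.
Rina ∩ Grace ∩ Wei ∩ Arjun ∩ Chen: 09:00-12:00, 16:00-17:15.
The first common window of at least 30 minutes is 09:00-12:00, so the earliest start is 09:00.

09:00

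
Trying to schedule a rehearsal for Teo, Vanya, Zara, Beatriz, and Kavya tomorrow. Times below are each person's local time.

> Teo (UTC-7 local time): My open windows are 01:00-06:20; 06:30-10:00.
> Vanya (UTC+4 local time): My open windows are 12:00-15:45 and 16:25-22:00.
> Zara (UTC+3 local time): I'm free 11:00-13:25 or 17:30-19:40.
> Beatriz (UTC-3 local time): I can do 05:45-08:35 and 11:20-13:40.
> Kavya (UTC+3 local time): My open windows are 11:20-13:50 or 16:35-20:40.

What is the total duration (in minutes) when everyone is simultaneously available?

230

Teo in UTC: 08:00-13:20, 13:30-17:00 (add 7h to convert from UTC-7).
Vanya in UTC: 08:00-11:45, 12:25-18:00 (subtract 4h to convert from UTC+4).
Zara in UTC: 08:00-10:25, 14:30-16:40 (subtract 3h to convert from UTC+3).
Beatriz in UTC: 08:45-11:35, 14:20-16:40 (add 3h to convert from UTC-3).
Kavya in UTC: 08:20-10:50, 13:35-17:40 (subtract 3h to convert from UTC+3).
Teo ∩ Vanya: 08:00-11:45, 12:25-13:20, 13:30-17:00.
Teo ∩ Vanya ∩ Zara: 08:00-10:25, 14:30-16:40.
Teo ∩ Vanya ∩ Zara ∩ Beatriz: 08:45-10:25, 14:30-16:40.
Teo ∩ Vanya ∩ Zara ∩ Beatriz ∩ Kavya: 08:45-10:25, 14:30-16:40.
So the common availability across everyone is 08:45-10:25, 14:30-16:40.
Summing the common windows: 100 + 130 = 230 minutes.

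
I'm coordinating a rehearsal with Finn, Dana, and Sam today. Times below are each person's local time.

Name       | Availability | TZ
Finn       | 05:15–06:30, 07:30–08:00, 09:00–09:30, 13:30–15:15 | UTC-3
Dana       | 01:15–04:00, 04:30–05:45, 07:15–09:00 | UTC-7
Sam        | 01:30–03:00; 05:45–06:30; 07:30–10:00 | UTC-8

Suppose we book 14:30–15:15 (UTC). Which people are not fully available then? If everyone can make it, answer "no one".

Finn, Sam

Finn in UTC: 08:15-09:30, 10:30-11:00, 12:00-12:30, 16:30-18:15 (add 3h to convert from UTC-3).
Dana in UTC: 08:15-11:00, 11:30-12:45, 14:15-16:00 (add 7h to convert from UTC-7).
Sam in UTC: 09:30-11:00, 13:45-14:30, 15:30-18:00 (add 8h to convert from UTC-8).
Finn: not fully free for 14:30-15:15. Dana: free for 14:30-15:15. Sam: not fully free for 14:30-15:15.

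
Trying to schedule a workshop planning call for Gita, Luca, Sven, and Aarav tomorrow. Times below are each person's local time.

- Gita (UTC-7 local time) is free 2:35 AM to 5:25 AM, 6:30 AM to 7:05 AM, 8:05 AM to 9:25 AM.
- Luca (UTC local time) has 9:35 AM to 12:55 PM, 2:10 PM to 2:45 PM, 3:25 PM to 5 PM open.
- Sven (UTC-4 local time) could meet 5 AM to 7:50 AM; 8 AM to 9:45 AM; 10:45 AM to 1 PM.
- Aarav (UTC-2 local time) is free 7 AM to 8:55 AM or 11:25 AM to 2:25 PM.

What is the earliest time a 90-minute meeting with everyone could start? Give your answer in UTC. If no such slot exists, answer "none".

Gita in UTC: 09:35-12:25, 13:30-14:05, 15:05-16:25 (add 7h to convert from UTC-7).
Luca in UTC: 09:35-12:55, 14:10-14:45, 15:25-17:00.
Sven in UTC: 09:00-11:50, 12:00-13:45, 14:45-17:00 (add 4h to convert from UTC-4).
Aarav in UTC: 09:00-10:55, 13:25-16:25 (add 2h to convert from UTC-2).
Gita ∩ Luca: 09:35-12:25, 15:25-16:25.
Gita ∩ Luca ∩ Sven: 09:35-11:50, 12:00-12:25, 15:25-16:25.
Gita ∩ Luca ∩ Sven ∩ Aarav: 09:35-10:55, 15:25-16:25.
No common window is at least 90 minutes long.

none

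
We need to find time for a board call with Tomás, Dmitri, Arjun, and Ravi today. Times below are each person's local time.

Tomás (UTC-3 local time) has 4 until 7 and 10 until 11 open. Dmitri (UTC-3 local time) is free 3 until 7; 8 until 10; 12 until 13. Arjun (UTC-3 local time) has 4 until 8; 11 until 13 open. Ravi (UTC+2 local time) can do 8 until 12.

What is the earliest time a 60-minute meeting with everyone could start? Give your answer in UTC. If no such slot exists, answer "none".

07:00

Tomás in UTC: 07:00-10:00, 13:00-14:00 (add 3h to convert from UTC-3).
Dmitri in UTC: 06:00-10:00, 11:00-13:00, 15:00-16:00 (add 3h to convert from UTC-3).
Arjun in UTC: 07:00-11:00, 14:00-16:00 (add 3h to convert from UTC-3).
Ravi in UTC: 06:00-10:00 (subtract 2h to convert from UTC+2).
Tomás ∩ Dmitri: 07:00-10:00.
Tomás ∩ Dmitri ∩ Arjun: 07:00-10:00.
Tomás ∩ Dmitri ∩ Arjun ∩ Ravi: 07:00-10:00.
The first common window of at least 60 minutes is 07:00-10:00, so the earliest start is 07:00.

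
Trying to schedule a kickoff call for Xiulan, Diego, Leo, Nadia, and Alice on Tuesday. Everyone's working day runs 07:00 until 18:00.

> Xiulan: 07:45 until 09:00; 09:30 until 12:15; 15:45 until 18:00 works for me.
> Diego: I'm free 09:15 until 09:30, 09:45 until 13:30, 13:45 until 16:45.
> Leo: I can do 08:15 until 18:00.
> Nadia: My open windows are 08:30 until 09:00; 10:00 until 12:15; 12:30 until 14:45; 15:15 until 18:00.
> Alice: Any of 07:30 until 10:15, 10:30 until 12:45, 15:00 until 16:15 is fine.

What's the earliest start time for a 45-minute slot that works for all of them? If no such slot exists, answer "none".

10:30

Xiulan ∩ Diego: 09:45-12:15, 15:45-16:45.
Xiulan ∩ Diego ∩ Leo: 09:45-12:15, 15:45-16:45.
Xiulan ∩ Diego ∩ Leo ∩ Nadia: 10:00-12:15, 15:45-16:45.
Xiulan ∩ Diego ∩ Leo ∩ Nadia ∩ Alice: 10:00-10:15, 10:30-12:15, 15:45-16:15.
The first common window of at least 45 minutes is 10:30-12:15, so the earliest start is 10:30.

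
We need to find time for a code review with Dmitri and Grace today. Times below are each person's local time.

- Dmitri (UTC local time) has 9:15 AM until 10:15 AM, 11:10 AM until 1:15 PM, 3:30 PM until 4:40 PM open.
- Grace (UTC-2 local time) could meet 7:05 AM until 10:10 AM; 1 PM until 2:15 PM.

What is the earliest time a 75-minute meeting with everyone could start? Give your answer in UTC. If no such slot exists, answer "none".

Dmitri in UTC: 09:15-10:15, 11:10-13:15, 15:30-16:40.
Grace in UTC: 09:05-12:10, 15:00-16:15 (add 2h to convert from UTC-2).
Dmitri ∩ Grace: 09:15-10:15, 11:10-12:10, 15:30-16:15.
No common window is at least 75 minutes long.

none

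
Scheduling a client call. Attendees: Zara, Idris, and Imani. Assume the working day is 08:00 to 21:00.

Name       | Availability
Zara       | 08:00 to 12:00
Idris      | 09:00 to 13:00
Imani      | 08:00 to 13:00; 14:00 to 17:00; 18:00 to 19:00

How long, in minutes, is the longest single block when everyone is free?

180

Zara ∩ Idris: 09:00-12:00.
Zara ∩ Idris ∩ Imani: 09:00-12:00.
So the common availability across everyone is 09:00-12:00.
The longest is 09:00-12:00 at 180 minutes.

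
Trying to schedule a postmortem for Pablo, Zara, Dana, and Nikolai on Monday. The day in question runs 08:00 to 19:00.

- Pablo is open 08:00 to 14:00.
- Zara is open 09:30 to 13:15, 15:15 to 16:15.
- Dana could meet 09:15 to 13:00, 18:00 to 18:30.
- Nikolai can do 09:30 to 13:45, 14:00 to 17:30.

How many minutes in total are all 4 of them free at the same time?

Pablo ∩ Zara: 09:30-13:15.
Pablo ∩ Zara ∩ Dana: 09:30-13:00.
Pablo ∩ Zara ∩ Dana ∩ Nikolai: 09:30-13:00.
That's a single block of 210 minutes.

210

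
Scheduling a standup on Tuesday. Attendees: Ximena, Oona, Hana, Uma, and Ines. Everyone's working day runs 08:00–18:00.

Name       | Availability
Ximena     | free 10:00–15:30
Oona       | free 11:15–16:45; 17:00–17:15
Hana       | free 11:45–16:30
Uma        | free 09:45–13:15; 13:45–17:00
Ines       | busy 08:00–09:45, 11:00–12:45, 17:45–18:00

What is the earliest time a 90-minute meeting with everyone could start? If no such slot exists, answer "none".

Ximena free: 10:00-15:30.
Oona free: 11:15-16:45, 17:00-17:15.
Hana free: 11:45-16:30.
Uma free: 09:45-13:15, 13:45-17:00.
Ines free: 09:45-11:00, 12:45-17:45 (invert busy blocks within the working day).
Ximena ∩ Oona: 11:15-15:30.
Ximena ∩ Oona ∩ Hana: 11:45-15:30.
Ximena ∩ Oona ∩ Hana ∩ Uma: 11:45-13:15, 13:45-15:30.
Ximena ∩ Oona ∩ Hana ∩ Uma ∩ Ines: 12:45-13:15, 13:45-15:30.
The first common window of at least 90 minutes is 13:45-15:30, so the earliest start is 13:45.

13:45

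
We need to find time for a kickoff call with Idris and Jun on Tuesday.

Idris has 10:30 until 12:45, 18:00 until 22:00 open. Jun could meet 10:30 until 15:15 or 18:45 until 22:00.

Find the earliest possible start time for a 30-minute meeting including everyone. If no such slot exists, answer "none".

10:30

Idris ∩ Jun: 10:30-12:45, 18:45-22:00.
The first common window of at least 30 minutes is 10:30-12:45, so the earliest start is 10:30.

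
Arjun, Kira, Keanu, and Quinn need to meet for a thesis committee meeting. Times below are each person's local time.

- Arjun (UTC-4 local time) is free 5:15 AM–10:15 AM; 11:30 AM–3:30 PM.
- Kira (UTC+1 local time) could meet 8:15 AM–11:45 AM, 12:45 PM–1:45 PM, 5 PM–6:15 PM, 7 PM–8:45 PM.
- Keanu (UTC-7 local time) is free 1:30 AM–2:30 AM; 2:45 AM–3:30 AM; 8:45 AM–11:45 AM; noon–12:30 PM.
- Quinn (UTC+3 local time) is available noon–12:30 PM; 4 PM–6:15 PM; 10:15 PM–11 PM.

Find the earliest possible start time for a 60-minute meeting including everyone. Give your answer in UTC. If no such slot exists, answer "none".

Arjun in UTC: 09:15-14:15, 15:30-19:30 (add 4h to convert from UTC-4).
Kira in UTC: 07:15-10:45, 11:45-12:45, 16:00-17:15, 18:00-19:45 (subtract 1h to convert from UTC+1).
Keanu in UTC: 08:30-09:30, 09:45-10:30, 15:45-18:45, 19:00-19:30 (add 7h to convert from UTC-7).
Quinn in UTC: 09:00-09:30, 13:00-15:15, 19:15-20:00 (subtract 3h to convert from UTC+3).
Arjun ∩ Kira: 09:15-10:45, 11:45-12:45, 16:00-17:15, 18:00-19:30.
Arjun ∩ Kira ∩ Keanu: 09:15-09:30, 09:45-10:30, 16:00-17:15, 18:00-18:45, 19:00-19:30.
Arjun ∩ Kira ∩ Keanu ∩ Quinn: 09:15-09:30, 19:15-19:30.
Those are the intersection windows.
No common window is at least 60 minutes long.

none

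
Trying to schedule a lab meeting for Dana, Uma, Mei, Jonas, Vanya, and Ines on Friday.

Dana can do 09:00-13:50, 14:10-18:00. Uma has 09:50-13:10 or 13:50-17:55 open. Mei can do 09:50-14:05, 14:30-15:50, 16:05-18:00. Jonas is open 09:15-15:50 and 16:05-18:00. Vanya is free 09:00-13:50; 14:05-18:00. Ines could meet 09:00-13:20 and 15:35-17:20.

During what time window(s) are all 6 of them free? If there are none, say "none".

Dana ∩ Uma: 09:50-13:10, 14:10-17:55.
Dana ∩ Uma ∩ Mei: 09:50-13:10, 14:30-15:50, 16:05-17:55.
Dana ∩ Uma ∩ Mei ∩ Jonas: 09:50-13:10, 14:30-15:50, 16:05-17:55.
Dana ∩ Uma ∩ Mei ∩ Jonas ∩ Vanya: 09:50-13:10, 14:30-15:50, 16:05-17:55.
Dana ∩ Uma ∩ Mei ∩ Jonas ∩ Vanya ∩ Ines: 09:50-13:10, 15:35-15:50, 16:05-17:20.
So the common availability across everyone is 09:50-13:10, 15:35-15:50, 16:05-17:20.

09:50-13:10, 15:35-15:50, 16:05-17:20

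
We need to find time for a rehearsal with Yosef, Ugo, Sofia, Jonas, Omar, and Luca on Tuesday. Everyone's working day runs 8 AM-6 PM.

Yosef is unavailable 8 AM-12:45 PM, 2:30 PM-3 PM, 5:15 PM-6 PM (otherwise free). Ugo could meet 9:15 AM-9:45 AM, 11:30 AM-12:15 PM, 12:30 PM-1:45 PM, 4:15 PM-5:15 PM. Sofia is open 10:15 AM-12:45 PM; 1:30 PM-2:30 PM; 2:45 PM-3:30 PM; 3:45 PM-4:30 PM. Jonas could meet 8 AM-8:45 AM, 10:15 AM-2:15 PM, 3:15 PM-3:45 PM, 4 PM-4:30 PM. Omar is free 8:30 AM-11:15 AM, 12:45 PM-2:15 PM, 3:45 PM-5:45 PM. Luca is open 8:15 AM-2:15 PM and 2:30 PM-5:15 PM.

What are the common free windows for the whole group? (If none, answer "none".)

Yosef free: 12:45-14:30, 15:00-17:15 (invert busy blocks within the working day).
Ugo free: 09:15-09:45, 11:30-12:15, 12:30-13:45, 16:15-17:15.
Sofia free: 10:15-12:45, 13:30-14:30, 14:45-15:30, 15:45-16:30.
Jonas free: 08:00-08:45, 10:15-14:15, 15:15-15:45, 16:00-16:30.
Omar free: 08:30-11:15, 12:45-14:15, 15:45-17:45.
Luca free: 08:15-14:15, 14:30-17:15.
Yosef ∩ Ugo: 12:45-13:45, 16:15-17:15.
Yosef ∩ Ugo ∩ Sofia: 13:30-13:45, 16:15-16:30.
Yosef ∩ Ugo ∩ Sofia ∩ Jonas: 13:30-13:45, 16:15-16:30.
Yosef ∩ Ugo ∩ Sofia ∩ Jonas ∩ Omar: 13:30-13:45, 16:15-16:30.
Yosef ∩ Ugo ∩ Sofia ∩ Jonas ∩ Omar ∩ Luca: 13:30-13:45, 16:15-16:30.

13:30-13:45, 16:15-16:30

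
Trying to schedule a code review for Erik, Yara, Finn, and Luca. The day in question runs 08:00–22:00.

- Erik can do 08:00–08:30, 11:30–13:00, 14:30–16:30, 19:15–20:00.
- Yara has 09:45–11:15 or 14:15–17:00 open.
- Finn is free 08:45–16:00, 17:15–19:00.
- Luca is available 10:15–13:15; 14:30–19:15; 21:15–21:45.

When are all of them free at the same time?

Erik ∩ Yara: 14:30-16:30.
Erik ∩ Yara ∩ Finn: 14:30-16:00.
Erik ∩ Yara ∩ Finn ∩ Luca: 14:30-16:00.
Those are the intersection windows.

14:30-16:00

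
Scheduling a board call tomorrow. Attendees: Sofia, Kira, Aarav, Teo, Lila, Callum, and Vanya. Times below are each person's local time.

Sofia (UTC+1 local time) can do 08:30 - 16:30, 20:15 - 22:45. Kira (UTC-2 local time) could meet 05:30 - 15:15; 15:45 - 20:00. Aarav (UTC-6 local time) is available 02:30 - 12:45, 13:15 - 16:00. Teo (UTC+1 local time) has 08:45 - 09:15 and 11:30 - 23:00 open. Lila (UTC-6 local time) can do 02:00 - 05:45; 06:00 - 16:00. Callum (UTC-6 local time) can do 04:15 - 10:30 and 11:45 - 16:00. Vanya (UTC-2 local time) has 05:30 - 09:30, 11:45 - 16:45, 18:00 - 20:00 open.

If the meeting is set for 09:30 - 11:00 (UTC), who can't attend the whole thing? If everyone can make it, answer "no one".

Sofia in UTC: 07:30-15:30, 19:15-21:45 (subtract 1h to convert from UTC+1).
Kira in UTC: 07:30-17:15, 17:45-22:00 (add 2h to convert from UTC-2).
Aarav in UTC: 08:30-18:45, 19:15-22:00 (add 6h to convert from UTC-6).
Teo in UTC: 07:45-08:15, 10:30-22:00 (subtract 1h to convert from UTC+1).
Lila in UTC: 08:00-11:45, 12:00-22:00 (add 6h to convert from UTC-6).
Callum in UTC: 10:15-16:30, 17:45-22:00 (add 6h to convert from UTC-6).
Vanya in UTC: 07:30-11:30, 13:45-18:45, 20:00-22:00 (add 2h to convert from UTC-2).
Sofia: free for 09:30-11:00. Kira: free for 09:30-11:00. Aarav: free for 09:30-11:00. Teo: not fully free for 09:30-11:00. Lila: free for 09:30-11:00. Callum: not fully free for 09:30-11:00. Vanya: free for 09:30-11:00.

Callum, Teo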